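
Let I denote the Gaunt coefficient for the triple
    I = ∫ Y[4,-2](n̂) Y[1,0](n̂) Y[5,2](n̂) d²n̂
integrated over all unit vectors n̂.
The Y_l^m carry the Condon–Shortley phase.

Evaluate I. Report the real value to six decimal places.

Rules hold: Σm=0, L=10 even, 3≤5≤5.
N = 9·3·11 = 297
Δ = 0!·8!·2!/11! = 1/495
Racah Σ t=0..0: t=0:+1/576 = 1/576
⇒ 3j(4 1 5; 0 0 0)² = 5/99, sgn -1
Racah Σ t=0..0: t=0:+1/1440 = 1/1440
⇒ 3j(4 1 5; -2 0 2)² = 7/165, sgn -1
4πI² = N·(3j₀)²·(3jₘ)² = 7/11
I = +1·√(0.636364/4π) = 0.22503380

0.225034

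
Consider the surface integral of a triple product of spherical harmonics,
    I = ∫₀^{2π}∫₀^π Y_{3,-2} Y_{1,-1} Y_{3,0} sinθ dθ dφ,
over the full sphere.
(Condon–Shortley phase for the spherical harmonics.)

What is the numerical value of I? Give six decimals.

-2 − 1 + 0 = -3 ≠ 0: azimuthal integral kills it; I = 0

0.000000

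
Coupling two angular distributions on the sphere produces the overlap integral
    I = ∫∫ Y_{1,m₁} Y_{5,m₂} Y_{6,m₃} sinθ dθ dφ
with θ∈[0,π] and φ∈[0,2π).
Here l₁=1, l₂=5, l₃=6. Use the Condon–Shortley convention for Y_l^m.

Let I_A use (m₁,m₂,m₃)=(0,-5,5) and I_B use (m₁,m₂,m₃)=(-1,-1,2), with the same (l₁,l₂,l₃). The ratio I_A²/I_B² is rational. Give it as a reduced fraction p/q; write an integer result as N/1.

Shared (l₁,l₂,l₃)=(1,5,6): N and (l;000)² cancel in I_A²/I_B².
A: Δ = 0!·2!·10!/13! = 1/858; Racah Σ t=0..0: t=0:+1/3628800 = 1/3628800; ⇒ 3j(1 5 6; 0 -5 5)² = 1/78, sgn -1
B: Δ = 0!·2!·10!/13! = 1/858; Racah Σ t=0..0: t=0:+1/34560 = 1/34560; ⇒ 3j(1 5 6; -1 -1 2)² = 14/429, sgn +1
I_A²/I_B² = (1/78)/(14/429) = 11/28

11/28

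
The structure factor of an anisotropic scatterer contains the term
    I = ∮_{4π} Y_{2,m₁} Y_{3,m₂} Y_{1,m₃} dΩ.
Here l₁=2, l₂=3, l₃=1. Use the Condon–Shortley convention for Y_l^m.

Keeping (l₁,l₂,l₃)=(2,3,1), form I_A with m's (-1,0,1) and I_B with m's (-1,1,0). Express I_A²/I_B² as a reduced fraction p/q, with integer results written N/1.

3/8

Shared (l₁,l₂,l₃)=(2,3,1): N and (l;000)² cancel in I_A²/I_B².
A: Δ = 4!·0!·2!/7! = 1/105; Racah Σ t=3..3: t=3:−1/12 = -1/12; ⇒ 3j(2 3 1; -1 0 1)² = 1/35, sgn -1
B: Δ = 4!·0!·2!/7! = 1/105; Racah Σ t=3..3: t=3:−1/6 = -1/6; ⇒ 3j(2 3 1; -1 1 0)² = 8/105, sgn +1
I_A²/I_B² = (1/35)/(8/105) = 3/8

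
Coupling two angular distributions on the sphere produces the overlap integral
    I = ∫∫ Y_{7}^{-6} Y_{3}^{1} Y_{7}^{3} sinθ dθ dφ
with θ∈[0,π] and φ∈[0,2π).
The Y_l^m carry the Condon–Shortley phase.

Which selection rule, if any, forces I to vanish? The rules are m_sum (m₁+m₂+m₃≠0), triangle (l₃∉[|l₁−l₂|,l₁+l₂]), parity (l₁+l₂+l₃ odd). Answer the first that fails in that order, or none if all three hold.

m_sum

m₁+m₂+m₃ = -6 + 1 + 3 = -2  ✗
triangle: |7−3|=4 ≤ l₃=7 ≤ 7+3=10
parity: l₁+l₂+l₃ = 17 is odd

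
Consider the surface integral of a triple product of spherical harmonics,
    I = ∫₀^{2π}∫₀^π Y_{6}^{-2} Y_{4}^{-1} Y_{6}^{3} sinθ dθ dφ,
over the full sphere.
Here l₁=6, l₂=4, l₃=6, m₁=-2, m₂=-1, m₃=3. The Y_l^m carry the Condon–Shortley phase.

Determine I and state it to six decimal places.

-0.131554

Rules hold: Σm=0, L=16 even, 2≤6≤10.
N = 13·9·13 = 1521
Δ = 4!·8!·4!/17! = 1/15315300
Racah Σ t=0..4: t=0:+1/829440 t=1:−1/25920 t=2:+1/9216 t=3:−1/25920 t=4:+1/829440 = 7/207360
⇒ 3j(6 4 6; 0 0 0)² = 28/2431, sgn +1
Racah Σ t=0..3: t=0:+1/5806080 t=1:−1/120960 t=2:+1/34560 t=3:−1/103680 = 13/1161216
⇒ 3j(6 4 6; -2 -1 3)² = 65/5236, sgn -1
4πI² = N·(3j₀)²·(3jₘ)² = 7605/34969
I = -1·√(0.217478/4π) = -0.13155370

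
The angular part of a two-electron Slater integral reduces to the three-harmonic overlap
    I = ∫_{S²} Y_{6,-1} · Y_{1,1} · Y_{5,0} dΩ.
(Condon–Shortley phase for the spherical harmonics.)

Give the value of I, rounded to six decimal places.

-0.187239

Checks pass: Σm=0; 12 even; l₃=5∈[5,7].
(2·6+1)(2·1+1)(2·5+1) = 429
Δ: 2! 10! 0! / 13! → 1/858
sum: t=1:−1/14400 = -1/14400
3j²(6 1 5; 0 0 0) = Δ·Π!·Σ² = 6/143  (sign +1)
sum: t=2:+1/28800 = 1/28800
3j²(6 1 5; -1 1 0) = Δ·Π!·Σ² = 7/286  (sign -1)
combine: 4πI² = 429·6/143·7/286 = 63/143
take √, sign -1: I = -0.18723944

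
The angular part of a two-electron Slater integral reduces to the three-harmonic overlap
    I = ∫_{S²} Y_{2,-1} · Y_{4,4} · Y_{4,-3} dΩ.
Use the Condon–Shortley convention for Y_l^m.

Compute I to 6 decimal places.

0.198645

m-sum 0 ✓  L=10 even ✓  2≤4≤6 ✓
Π(2lᵢ+1) = 5×9×9 = 405
triangle coeff Δ(2,4,4) = 1/13860
Σ_t [0,2]: t=0:+1/192 t=1:−1/36 t=2:+1/192 = -5/288
(3j)²=20/693 [(2 4 4; 0 0 0)], sign=-1
Σ_t [2,2]: t=2:+1/1440 = 1/1440
(3j)²=7/165 [(2 4 4; -1 4 -3)], sign=-1
⇒ 4πI² = 60/121
I = (+1)√(60/121/(4π)) = 0.19864517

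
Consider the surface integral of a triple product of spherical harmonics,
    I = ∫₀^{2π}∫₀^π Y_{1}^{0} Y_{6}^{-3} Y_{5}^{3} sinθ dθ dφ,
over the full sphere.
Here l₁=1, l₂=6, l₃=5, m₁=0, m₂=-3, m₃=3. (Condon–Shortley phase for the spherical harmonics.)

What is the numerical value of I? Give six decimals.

-0.212310

Checks pass: Σm=0; 12 even; l₃=5∈[5,7].
(2·1+1)(2·6+1)(2·5+1) = 429
Δ: 2! 0! 10! / 13! → 1/858
sum: t=1:−1/14400 = -1/14400
3j²(1 6 5; 0 0 0) = Δ·Π!·Σ² = 6/143  (sign +1)
sum: t=1:−1/80640 = -1/80640
3j²(1 6 5; 0 -3 3) = Δ·Π!·Σ² = 9/286  (sign -1)
combine: 4πI² = 429·6/143·9/286 = 81/143
take √, sign -1: I = -0.21230956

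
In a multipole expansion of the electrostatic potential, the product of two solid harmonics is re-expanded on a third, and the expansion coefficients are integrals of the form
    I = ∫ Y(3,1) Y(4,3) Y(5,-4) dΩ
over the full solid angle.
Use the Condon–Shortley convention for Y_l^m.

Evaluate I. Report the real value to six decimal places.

0.042401

m-sum 0 ✓  L=12 even ✓  1≤5≤7 ✓
Π(2lᵢ+1) = 7×9×11 = 693
triangle coeff Δ(3,4,5) = 1/180180
Σ_t [0,2]: t=0:+1/576 t=1:−1/144 t=2:+1/576 = -1/288
(3j)²=20/1001 [(3 4 5; 0 0 0)], sign=+1
Σ_t [1,2]: t=1:−1/4320 t=2:+1/5760 = -1/17280
(3j)²=7/4290 [(3 4 5; 1 3 -4)], sign=+1
⇒ 4πI² = 42/1859
I = (+1)√(42/1859/(4π)) = 0.04240138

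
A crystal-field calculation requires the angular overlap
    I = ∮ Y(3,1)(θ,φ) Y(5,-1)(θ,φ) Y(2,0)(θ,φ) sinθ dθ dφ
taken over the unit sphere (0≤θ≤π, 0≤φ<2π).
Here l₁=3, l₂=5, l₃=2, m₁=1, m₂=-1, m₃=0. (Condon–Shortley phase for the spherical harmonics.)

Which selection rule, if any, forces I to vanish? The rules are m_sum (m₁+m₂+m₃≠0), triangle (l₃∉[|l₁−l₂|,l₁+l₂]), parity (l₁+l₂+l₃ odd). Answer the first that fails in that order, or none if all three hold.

none

azimuthal sum: 1 − 1 + 0 = 0  ✓
2 ≤ 2 ≤ 8 (triangle on l)  ✓
L = 3 + 5 + 2 = 10 (even)  ✓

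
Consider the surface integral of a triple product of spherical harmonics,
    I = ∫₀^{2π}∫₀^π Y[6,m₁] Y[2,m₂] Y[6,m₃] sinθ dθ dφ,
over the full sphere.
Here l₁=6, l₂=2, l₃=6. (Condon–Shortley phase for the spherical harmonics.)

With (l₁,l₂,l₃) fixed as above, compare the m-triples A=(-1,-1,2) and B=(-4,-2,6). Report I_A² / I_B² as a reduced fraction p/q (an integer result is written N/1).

Shared (l₁,l₂,l₃)=(6,2,6): N and (l;000)² cancel in I_A²/I_B².
A: Δ = 2!·10!·2!/15! = 1/90090; Racah Σ t=0..1: t=0:+1/60480 t=1:−1/34560 = -1/80640; ⇒ 3j(6 2 6; -1 -1 2)² = 6/1001, sgn -1
B: Δ = 2!·10!·2!/15! = 1/90090; Racah Σ t=0..0: t=0:+1/14515200 = 1/14515200; ⇒ 3j(6 2 6; -4 -2 6)² = 2/455, sgn +1
I_A²/I_B² = (6/1001)/(2/455) = 15/11

15/11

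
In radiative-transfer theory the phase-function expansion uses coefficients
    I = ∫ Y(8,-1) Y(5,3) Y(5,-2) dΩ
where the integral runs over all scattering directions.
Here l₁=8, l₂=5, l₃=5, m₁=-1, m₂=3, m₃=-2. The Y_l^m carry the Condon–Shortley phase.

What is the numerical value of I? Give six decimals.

0.157845

m-sum 0 ✓  L=18 even ✓  3≤5≤13 ✓
Π(2lᵢ+1) = 17×11×11 = 2057
triangle coeff Δ(8,5,5) = 1/37413090
Σ_t [3,5]: t=3:−1/1036800 t=4:+1/331776 t=5:−1/1036800 = 1/921600
(3j)²=490/46189 [(8 5 5; 0 0 0)], sign=-1
Σ_t [6,8]: t=6:+1/2073600 t=7:−1/7257600 t=8:+1/406425600 = 47/135475200
(3j)²=6627/461890 [(8 5 5; -1 3 -2)], sign=-1
⇒ 4πI² = 324723/1037153
I = (+1)√(324723/1037153/(4π)) = 0.15784476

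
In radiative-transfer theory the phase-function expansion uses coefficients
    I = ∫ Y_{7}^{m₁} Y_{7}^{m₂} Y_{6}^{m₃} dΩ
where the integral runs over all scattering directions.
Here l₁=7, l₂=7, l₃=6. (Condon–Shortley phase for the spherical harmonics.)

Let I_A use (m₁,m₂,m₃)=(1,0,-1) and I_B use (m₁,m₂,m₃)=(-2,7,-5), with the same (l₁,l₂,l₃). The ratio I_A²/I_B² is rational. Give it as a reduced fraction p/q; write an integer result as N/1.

1250/4719

l's match ⇒ only the (l;m) 3-j factors differ between A and B.
A: triangle coeff Δ(7,7,6) = 1/2444321880; Σ_t [1,6]: t=1:−1/435456000 t=2:+1/8294400 t=3:−1/1244160 t=4:+1/995328 t=5:−1/4147200 t=6:+1/124416000 = 1/11612160; (3j)²=125/92378 [(7 7 6; 1 0 -1)], sign=-1
B: triangle coeff Δ(7,7,6) = 1/2444321880; Σ_t [8,8]: t=8:+1/3483648000 = 1/3483648000; (3j)²=33/6460 [(7 7 6; -2 7 -5)], sign=-1
I_A²/I_B² = (125/92378)/(33/6460) = 1250/4719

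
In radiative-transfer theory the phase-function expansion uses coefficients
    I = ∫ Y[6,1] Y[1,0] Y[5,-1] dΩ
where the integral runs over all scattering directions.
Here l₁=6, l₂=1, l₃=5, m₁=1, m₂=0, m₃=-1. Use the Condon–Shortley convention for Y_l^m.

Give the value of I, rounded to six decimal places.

Checks pass: Σm=0; 12 even; l₃=5∈[5,7].
(2·6+1)(2·1+1)(2·5+1) = 429
Δ: 2! 10! 0! / 13! → 1/858
sum: t=1:−1/14400 = -1/14400
3j²(6 1 5; 0 0 0) = Δ·Π!·Σ² = 6/143  (sign +1)
sum: t=1:−1/17280 = -1/17280
3j²(6 1 5; 1 0 -1) = Δ·Π!·Σ² = 35/858  (sign -1)
combine: 4πI² = 429·6/143·35/858 = 105/143
take √, sign -1: I = -0.24172507

-0.241725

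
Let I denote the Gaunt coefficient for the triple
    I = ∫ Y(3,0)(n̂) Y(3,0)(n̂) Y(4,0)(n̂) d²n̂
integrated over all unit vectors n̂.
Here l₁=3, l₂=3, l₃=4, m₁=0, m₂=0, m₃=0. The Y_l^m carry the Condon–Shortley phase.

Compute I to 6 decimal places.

0.153870

Rules hold: Σm=0, L=10 even, 0≤4≤6.
N = 7·7·9 = 441
Δ = 2!·4!·4!/11! = 1/34650
Racah Σ t=0..2: t=0:+1/72 t=1:−1/16 t=2:+1/72 = -5/144
⇒ 3j(3 3 4; 0 0 0)² = 2/77, sgn -1
(m-triple is (0,0,0) — same symbol as above.)
4πI² = N·(3j₀)²·(3jₘ)² = 36/121
I = +1·√(0.297521/4π) = 0.15386989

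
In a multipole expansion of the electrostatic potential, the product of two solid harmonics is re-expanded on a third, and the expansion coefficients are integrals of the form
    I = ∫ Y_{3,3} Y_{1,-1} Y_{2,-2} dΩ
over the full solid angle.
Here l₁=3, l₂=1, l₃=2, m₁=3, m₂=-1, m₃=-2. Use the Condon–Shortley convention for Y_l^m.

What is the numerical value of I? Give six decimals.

m-sum 0 ✓  L=6 even ✓  2≤2≤4 ✓
Π(2lᵢ+1) = 7×3×5 = 105
triangle coeff Δ(3,1,2) = 1/105
Σ_t [1,1]: t=1:−1/4 = -1/4
(3j)²=3/35 [(3 1 2; 0 0 0)], sign=-1
Σ_t [0,0]: t=0:+1/48 = 1/48
(3j)²=1/7 [(3 1 2; 3 -1 -2)], sign=+1
⇒ 4πI² = 9/7
I = (-1)√(9/7/(4π)) = -0.31986543

-0.319865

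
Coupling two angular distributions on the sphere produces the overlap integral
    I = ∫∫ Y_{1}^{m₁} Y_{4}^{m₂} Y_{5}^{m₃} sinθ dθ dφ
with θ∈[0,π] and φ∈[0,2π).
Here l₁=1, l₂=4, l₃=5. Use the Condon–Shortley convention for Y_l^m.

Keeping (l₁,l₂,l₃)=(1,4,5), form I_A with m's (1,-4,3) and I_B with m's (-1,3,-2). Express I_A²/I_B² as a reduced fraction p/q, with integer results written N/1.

Shared (l₁,l₂,l₃)=(1,4,5): N and (l;000)² cancel in I_A²/I_B².
A: Δ = 0!·2!·8!/11! = 1/495; Racah Σ t=0..0: t=0:+1/80640 = 1/80640; ⇒ 3j(1 4 5; 1 -4 3)² = 1/495, sgn +1
B: Δ = 0!·2!·8!/11! = 1/495; Racah Σ t=0..0: t=0:+1/10080 = 1/10080; ⇒ 3j(1 4 5; -1 3 -2)² = 1/165, sgn -1
I_A²/I_B² = (1/495)/(1/165) = 1/3

1/3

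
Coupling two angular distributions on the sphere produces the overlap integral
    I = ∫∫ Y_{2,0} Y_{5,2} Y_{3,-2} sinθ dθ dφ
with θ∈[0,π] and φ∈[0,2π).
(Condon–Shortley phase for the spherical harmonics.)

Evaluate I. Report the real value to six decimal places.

0.190188

m-sum 0 ✓  L=10 even ✓  3≤3≤7 ✓
Π(2lᵢ+1) = 5×11×7 = 385
triangle coeff Δ(2,5,3) = 1/2310
Σ_t [2,2]: t=2:+1/144 = 1/144
(3j)²=10/231 [(2 5 3; 0 0 0)], sign=-1
Σ_t [2,2]: t=2:+1/480 = 1/480
(3j)²=3/110 [(2 5 3; 0 2 -2)], sign=-1
⇒ 4πI² = 5/11
I = (+1)√(5/11/(4π)) = 0.19018827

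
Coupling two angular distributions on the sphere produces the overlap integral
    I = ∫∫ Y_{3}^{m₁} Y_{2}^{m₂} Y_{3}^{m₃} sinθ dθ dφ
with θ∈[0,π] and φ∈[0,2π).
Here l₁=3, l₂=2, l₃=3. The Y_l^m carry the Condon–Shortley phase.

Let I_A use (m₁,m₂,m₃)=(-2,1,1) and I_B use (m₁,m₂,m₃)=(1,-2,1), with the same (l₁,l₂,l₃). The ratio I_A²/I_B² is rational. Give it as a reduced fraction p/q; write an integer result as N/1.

5/8

l's match ⇒ only the (l;m) 3-j factors differ between A and B.
A: triangle coeff Δ(3,2,3) = 1/3780; Σ_t [1,2]: t=1:−1/48 t=2:+1/12 = 1/16; (3j)²=1/28 [(3 2 3; -2 1 1)], sign=+1
B: triangle coeff Δ(3,2,3) = 1/3780; Σ_t [0,0]: t=0:+1/16 = 1/16; (3j)²=2/35 [(3 2 3; 1 -2 1)], sign=+1
I_A²/I_B² = (1/28)/(2/35) = 5/8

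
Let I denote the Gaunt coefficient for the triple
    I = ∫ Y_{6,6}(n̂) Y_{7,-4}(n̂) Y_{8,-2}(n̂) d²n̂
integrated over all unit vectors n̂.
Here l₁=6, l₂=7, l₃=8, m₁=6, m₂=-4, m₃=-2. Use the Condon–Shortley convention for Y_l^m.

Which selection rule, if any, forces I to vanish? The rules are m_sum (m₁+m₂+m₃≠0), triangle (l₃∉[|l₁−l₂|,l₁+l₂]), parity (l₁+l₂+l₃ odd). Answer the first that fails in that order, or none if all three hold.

m₁+m₂+m₃ = 6 − 4 − 2 = 0  ✓
triangle: |6−7|=1 ≤ l₃=8 ≤ 6+7=13  ✓
parity: l₁+l₂+l₃ = 21 is odd  ✗

parity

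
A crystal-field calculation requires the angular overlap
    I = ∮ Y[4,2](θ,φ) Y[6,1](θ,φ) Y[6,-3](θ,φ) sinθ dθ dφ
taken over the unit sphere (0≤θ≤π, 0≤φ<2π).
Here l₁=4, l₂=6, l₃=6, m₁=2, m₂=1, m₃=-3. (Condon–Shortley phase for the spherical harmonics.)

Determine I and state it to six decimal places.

Checks pass: Σm=0; 16 even; l₃=6∈[2,10].
(2·4+1)(2·6+1)(2·6+1) = 1521
Δ: 4! 4! 8! / 17! → 1/15315300
sum: t=0:+1/829440 t=1:−1/25920 t=2:+1/9216 t=3:−1/25920 t=4:+1/829440 = 7/207360
3j²(4 6 6; 0 0 0) = Δ·Π!·Σ² = 28/2431  (sign +1)
sum: t=0:+1/483840 t=1:−1/51840 t=2:+1/69120 = -1/362880
3j²(4 6 6; 2 1 -3) = Δ·Π!·Σ² = 16/17017  (sign +1)
combine: 4πI² = 1521·28/2431·16/17017 = 576/34969
take √, sign +1: I = 0.03620468

0.036205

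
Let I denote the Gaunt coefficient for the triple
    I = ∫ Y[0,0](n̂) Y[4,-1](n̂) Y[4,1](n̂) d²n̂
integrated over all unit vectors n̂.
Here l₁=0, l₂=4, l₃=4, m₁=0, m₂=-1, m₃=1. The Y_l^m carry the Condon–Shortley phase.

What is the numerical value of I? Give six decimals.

Rules hold: Σm=0, L=8 even, 4≤4≤4.
N = 1·9·9 = 81
Δ = 0!·0!·8!/9! = 1/9
Racah Σ t=0..0: t=0:+1/576 = 1/576
⇒ 3j(0 4 4; 0 0 0)² = 1/9, sgn +1
Racah Σ t=0..0: t=0:+1/720 = 1/720
⇒ 3j(0 4 4; 0 -1 1)² = 1/9, sgn -1
4πI² = N·(3j₀)²·(3jₘ)² = 1/1
I = -1·√(1/4π) = -0.28209479

-0.282095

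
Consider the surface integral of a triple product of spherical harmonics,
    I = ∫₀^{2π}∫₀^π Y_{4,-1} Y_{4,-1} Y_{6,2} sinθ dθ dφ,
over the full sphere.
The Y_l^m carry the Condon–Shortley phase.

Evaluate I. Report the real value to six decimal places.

m-sum 0 ✓  L=14 even ✓  0≤6≤8 ✓
Π(2lᵢ+1) = 9×9×13 = 1053
triangle coeff Δ(4,4,6) = 1/1261260
Σ_t [0,2]: t=0:+1/4608 t=1:−1/1296 t=2:+1/4608 = -7/20736
(3j)²=20/1287 [(4 4 6; 0 0 0)], sign=-1
Σ_t [0,2]: t=0:+1/8640 t=1:−1/2304 t=2:+1/8640 = -7/34560
(3j)²=7/429 [(4 4 6; -1 -1 2)], sign=-1
⇒ 4πI² = 420/1573
I = (+1)√(420/1573/(4π)) = 0.14576570

0.145766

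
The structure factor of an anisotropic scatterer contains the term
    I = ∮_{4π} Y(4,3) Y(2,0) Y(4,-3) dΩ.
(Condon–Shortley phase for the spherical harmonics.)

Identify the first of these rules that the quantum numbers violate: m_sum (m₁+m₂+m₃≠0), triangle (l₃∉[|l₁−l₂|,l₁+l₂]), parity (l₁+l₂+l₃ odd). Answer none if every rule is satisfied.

Σmᵢ = 0  ✓
l₃∈[|l₁−l₂|,l₁+l₂]=[2,6], have l₃=4  ✓
Σlᵢ = 10 ⇒ even  ✓

none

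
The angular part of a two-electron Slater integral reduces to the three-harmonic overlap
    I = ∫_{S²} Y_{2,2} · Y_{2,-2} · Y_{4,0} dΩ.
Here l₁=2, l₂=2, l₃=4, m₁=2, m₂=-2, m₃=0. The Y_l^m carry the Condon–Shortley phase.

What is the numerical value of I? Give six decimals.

m-sum 0 ✓  L=8 even ✓  0≤4≤4 ✓
Π(2lᵢ+1) = 5×5×9 = 225
triangle coeff Δ(2,2,4) = 1/630
Σ_t [0,0]: t=0:+1/16 = 1/16
(3j)²=2/35 [(2 2 4; 0 0 0)], sign=+1
Σ_t [0,0]: t=0:+1/576 = 1/576
(3j)²=1/630 [(2 2 4; 2 -2 0)], sign=+1
⇒ 4πI² = 1/49
I = (+1)√(1/49/(4π)) = 0.04029926

0.040299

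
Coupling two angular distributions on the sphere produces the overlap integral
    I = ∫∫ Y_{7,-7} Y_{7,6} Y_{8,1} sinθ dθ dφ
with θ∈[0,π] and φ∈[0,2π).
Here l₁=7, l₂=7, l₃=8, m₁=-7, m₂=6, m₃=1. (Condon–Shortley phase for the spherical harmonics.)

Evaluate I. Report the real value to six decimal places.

0.062134

Rules hold: Σm=0, L=22 even, 0≤8≤14.
N = 15·15·17 = 3825
Δ = 6!·8!·8!/23! = 1/22086194130
Racah Σ t=0..6: t=0:+1/18289152000 t=1:−1/248832000 t=2:+1/24883200 t=3:−1/11943936 t=4:+1/24883200 t=5:−1/248832000 t=6:+1/18289152000 = -11/975421440
⇒ 3j(7 7 8; 0 0 0)² = 1750/289731, sgn -1
Racah Σ t=6..6: t=6:+1/146313216000 = 1/146313216000
⇒ 3j(7 7 8; -7 6 1)² = 78/37145, sgn -1
4πI² = N·(3j₀)²·(3jₘ)² = 157500/3246473
I = +1·√(0.0485142/4π) = 0.06213402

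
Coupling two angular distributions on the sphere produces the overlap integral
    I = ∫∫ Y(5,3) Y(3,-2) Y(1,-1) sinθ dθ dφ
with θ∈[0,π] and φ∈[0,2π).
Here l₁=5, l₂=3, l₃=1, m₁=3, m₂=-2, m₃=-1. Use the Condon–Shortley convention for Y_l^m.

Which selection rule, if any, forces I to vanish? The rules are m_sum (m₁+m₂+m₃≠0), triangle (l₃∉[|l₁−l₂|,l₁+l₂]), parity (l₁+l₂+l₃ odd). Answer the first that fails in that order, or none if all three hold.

triangle

m₁+m₂+m₃ = 3 − 2 − 1 = 0  ✓
triangle: |5−3|=2 ≤ l₃=1 ≤ 5+3=8  ✗
parity: l₁+l₂+l₃ = 9 is odd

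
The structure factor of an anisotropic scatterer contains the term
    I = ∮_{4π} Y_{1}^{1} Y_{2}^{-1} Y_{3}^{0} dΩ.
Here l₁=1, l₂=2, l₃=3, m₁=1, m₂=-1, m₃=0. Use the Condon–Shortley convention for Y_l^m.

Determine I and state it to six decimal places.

Checks pass: Σm=0; 6 even; l₃=3∈[1,3].
(2·1+1)(2·2+1)(2·3+1) = 105
Δ: 0! 2! 4! / 7! → 1/105
sum: t=0:+1/4 = 1/4
3j²(1 2 3; 0 0 0) = Δ·Π!·Σ² = 3/35  (sign -1)
sum: t=0:+1/12 = 1/12
3j²(1 2 3; 1 -1 0) = Δ·Π!·Σ² = 1/35  (sign -1)
combine: 4πI² = 105·3/35·1/35 = 9/35
take √, sign +1: I = 0.14304817

0.143048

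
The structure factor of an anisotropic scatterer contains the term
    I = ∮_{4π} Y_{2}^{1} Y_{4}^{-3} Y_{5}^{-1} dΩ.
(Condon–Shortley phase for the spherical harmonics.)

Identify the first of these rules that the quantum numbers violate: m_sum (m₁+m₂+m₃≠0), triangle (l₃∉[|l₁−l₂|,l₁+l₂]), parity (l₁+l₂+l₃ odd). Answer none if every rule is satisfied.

m₁+m₂+m₃ = 1 − 3 − 1 = -3  ✗
triangle: |2−4|=2 ≤ l₃=5 ≤ 2+4=6
parity: l₁+l₂+l₃ = 11 is odd

m_sum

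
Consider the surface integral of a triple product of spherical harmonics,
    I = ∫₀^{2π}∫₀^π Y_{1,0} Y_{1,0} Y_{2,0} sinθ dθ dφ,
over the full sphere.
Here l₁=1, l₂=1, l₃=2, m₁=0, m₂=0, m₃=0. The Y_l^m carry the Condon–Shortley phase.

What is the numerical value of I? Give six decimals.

Checks pass: Σm=0; 4 even; l₃=2∈[0,2].
(2·1+1)(2·1+1)(2·2+1) = 45
Δ: 0! 2! 2! / 5! → 1/30
sum: t=0:+1/1 = 1/1
3j²(1 1 2; 0 0 0) = Δ·Π!·Σ² = 2/15  (sign +1)
(m-triple is (0,0,0) — same symbol as above.)
combine: 4πI² = 45·2/15·2/15 = 4/5
take √, sign +1: I = 0.25231325

0.252313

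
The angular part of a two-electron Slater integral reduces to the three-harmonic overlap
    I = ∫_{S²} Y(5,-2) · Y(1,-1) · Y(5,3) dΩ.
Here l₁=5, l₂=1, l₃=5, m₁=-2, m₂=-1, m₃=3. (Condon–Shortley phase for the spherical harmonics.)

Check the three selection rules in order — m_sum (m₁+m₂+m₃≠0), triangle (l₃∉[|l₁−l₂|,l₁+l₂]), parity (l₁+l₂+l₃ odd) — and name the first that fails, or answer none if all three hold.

Σmᵢ = 0  ✓
l₃∈[|l₁−l₂|,l₁+l₂]=[4,6], have l₃=5  ✓
Σlᵢ = 11 ⇒ odd  ✗

parity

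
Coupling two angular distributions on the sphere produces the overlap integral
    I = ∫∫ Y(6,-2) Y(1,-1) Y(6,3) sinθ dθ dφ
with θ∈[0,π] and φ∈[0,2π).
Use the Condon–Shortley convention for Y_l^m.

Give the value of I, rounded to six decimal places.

Σlᵢ=13 odd — θ-integrand is odd under cosθ→−cosθ; I=0

0.000000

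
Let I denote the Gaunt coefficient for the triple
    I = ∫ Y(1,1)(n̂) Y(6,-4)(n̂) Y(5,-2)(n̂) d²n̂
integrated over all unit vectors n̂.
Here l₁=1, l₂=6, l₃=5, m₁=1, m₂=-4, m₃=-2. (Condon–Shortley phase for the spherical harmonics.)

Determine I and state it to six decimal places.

0.000000

m-sum = 1 − 4 − 2 = -5 ≠ 0 ⇒ I = 0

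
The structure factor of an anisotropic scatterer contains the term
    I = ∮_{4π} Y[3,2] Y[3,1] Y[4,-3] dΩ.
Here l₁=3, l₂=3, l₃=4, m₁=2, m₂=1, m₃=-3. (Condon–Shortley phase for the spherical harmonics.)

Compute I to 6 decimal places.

Rules hold: Σm=0, L=10 even, 0≤4≤6.
N = 7·7·9 = 441
Δ = 2!·4!·4!/11! = 1/34650
Racah Σ t=0..2: t=0:+1/72 t=1:−1/16 t=2:+1/72 = -5/144
⇒ 3j(3 3 4; 0 0 0)² = 2/77, sgn -1
Racah Σ t=0..1: t=0:+1/288 t=1:−1/144 = -1/288
⇒ 3j(3 3 4; 2 1 -3)² = 1/99, sgn +1
4πI² = N·(3j₀)²·(3jₘ)² = 14/121
I = -1·√(0.115702/4π) = -0.09595473

-0.095955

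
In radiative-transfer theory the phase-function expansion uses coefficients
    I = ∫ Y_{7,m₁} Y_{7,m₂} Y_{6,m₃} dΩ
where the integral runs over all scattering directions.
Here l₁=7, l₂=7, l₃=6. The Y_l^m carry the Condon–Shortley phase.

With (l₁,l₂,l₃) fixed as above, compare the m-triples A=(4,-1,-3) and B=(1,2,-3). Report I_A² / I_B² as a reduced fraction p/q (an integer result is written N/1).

l's match ⇒ only the (l;m) 3-j factors differ between A and B.
A: triangle coeff Δ(7,7,6) = 1/2444321880; Σ_t [0,3]: t=0:+1/1045094400 t=1:−1/29030400 t=2:+1/8294400 t=3:−1/18662400 = 1/29859840; (3j)²=175/25194 [(7 7 6; 4 -1 -3)], sign=-1
B: triangle coeff Δ(7,7,6) = 1/2444321880; Σ_t [3,6]: t=3:−1/18662400 t=4:+1/3317760 t=5:−1/4147200 t=6:+1/37324800 = 1/29859840; (3j)²=175/138567 [(7 7 6; 1 2 -3)], sign=-1
I_A²/I_B² = (175/25194)/(175/138567) = 11/2

11/2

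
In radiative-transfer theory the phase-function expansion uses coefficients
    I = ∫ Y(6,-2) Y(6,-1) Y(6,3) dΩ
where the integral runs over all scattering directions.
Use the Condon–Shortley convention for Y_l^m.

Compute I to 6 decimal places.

-0.055657

Rules hold: Σm=0, L=18 even, 0≤6≤12.
N = 13·13·13 = 2197
Δ = 6!·6!·6!/19! = 1/325909584
Racah Σ t=0..6: t=0:+1/373248000 t=1:−1/1728000 t=2:+1/110592 t=3:−1/46656 t=4:+1/110592 t=5:−1/1728000 t=6:+1/373248000 = -7/1555200
⇒ 3j(6 6 6; 0 0 0)² = 400/46189, sgn -1
Racah Σ t=2..5: t=2:+1/1244160 t=3:−1/207360 t=4:+1/276480 t=5:−1/3110400 = -1/1382400
⇒ 3j(6 6 6; -2 -1 3)² = 189/92378, sgn +1
4πI² = N·(3j₀)²·(3jₘ)² = 491400/12623809
I = -1·√(0.0389264/4π) = -0.05565670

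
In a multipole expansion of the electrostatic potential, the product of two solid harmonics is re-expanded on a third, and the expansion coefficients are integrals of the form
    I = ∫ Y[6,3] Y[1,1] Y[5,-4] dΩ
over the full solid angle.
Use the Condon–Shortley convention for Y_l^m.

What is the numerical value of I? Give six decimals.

Checks pass: Σm=0; 12 even; l₃=5∈[5,7].
(2·6+1)(2·1+1)(2·5+1) = 429
Δ: 2! 10! 0! / 13! → 1/858
sum: t=1:−1/14400 = -1/14400
3j²(6 1 5; 0 0 0) = Δ·Π!·Σ² = 6/143  (sign +1)
sum: t=2:+1/725760 = 1/725760
3j²(6 1 5; 3 1 -4) = Δ·Π!·Σ² = 1/286  (sign -1)
combine: 4πI² = 429·6/143·1/286 = 9/143
take √, sign -1: I = -0.07076985

-0.070770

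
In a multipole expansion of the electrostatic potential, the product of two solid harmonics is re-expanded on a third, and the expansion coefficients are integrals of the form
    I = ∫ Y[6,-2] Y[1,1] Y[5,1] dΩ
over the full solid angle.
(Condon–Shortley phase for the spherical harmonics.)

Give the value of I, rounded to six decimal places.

0.216205

Rules hold: Σm=0, L=12 even, 5≤5≤7.
N = 13·3·11 = 429
Δ = 2!·10!·0!/13! = 1/858
Racah Σ t=1..1: t=1:−1/14400 = -1/14400
⇒ 3j(6 1 5; 0 0 0)² = 6/143, sgn +1
Racah Σ t=2..2: t=2:+1/34560 = 1/34560
⇒ 3j(6 1 5; -2 1 1)² = 14/429, sgn +1
4πI² = N·(3j₀)²·(3jₘ)² = 84/143
I = +1·√(0.587413/4π) = 0.21620548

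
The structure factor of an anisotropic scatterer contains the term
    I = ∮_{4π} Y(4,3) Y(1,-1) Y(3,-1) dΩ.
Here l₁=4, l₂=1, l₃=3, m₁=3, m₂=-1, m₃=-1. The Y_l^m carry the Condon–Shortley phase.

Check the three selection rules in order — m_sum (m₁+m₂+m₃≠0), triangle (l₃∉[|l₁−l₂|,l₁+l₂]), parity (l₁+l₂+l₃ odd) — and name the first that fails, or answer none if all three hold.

m_sum

m₁+m₂+m₃ = 3 − 1 − 1 = 1  ✗
triangle: |4−1|=3 ≤ l₃=3 ≤ 4+1=5
parity: l₁+l₂+l₃ = 8 is even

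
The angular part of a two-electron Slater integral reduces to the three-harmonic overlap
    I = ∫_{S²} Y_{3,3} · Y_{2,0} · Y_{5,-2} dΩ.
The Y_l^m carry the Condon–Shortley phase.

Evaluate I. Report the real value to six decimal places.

0.000000

3 + 0 − 2 = 1 ≠ 0: azimuthal integral kills it; I = 0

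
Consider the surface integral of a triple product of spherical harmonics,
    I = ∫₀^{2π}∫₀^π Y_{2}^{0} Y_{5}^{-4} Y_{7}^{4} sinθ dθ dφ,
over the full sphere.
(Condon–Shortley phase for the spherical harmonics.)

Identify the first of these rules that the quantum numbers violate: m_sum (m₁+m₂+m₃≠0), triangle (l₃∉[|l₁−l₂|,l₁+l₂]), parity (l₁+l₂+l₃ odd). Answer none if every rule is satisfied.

Σmᵢ = 0  ✓
l₃∈[|l₁−l₂|,l₁+l₂]=[3,7], have l₃=7  ✓
Σlᵢ = 14 ⇒ even  ✓

none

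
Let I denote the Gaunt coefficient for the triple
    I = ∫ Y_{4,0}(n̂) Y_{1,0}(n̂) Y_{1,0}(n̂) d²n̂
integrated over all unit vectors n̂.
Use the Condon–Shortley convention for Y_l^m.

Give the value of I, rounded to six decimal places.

l₃=1 ∉ [3,5] — triangle fails ⇒ I = 0

0.000000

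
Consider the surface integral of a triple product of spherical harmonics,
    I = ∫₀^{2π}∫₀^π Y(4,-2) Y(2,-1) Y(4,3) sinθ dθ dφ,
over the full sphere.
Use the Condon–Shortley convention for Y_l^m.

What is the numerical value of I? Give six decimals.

m-sum 0 ✓  L=10 even ✓  2≤4≤6 ✓
Π(2lᵢ+1) = 9×5×9 = 405
triangle coeff Δ(4,2,4) = 1/13860
Σ_t [0,2]: t=0:+1/192 t=1:−1/36 t=2:+1/192 = -5/288
(3j)²=20/693 [(4 2 4; 0 0 0)], sign=-1
Σ_t [0,1]: t=0:+1/1440 t=1:−1/240 = -1/288
(3j)²=5/132 [(4 2 4; -2 -1 3)], sign=+1
⇒ 4πI² = 375/847
I = (-1)√(375/847/(4π)) = -0.18770204

-0.187702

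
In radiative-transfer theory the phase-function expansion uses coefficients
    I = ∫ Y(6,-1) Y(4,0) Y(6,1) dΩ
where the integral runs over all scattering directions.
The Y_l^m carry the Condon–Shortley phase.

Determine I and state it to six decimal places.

Rules hold: Σm=0, L=16 even, 2≤6≤10.
N = 13·9·13 = 1521
Δ = 4!·8!·4!/17! = 1/15315300
Racah Σ t=0..4: t=0:+1/829440 t=1:−1/25920 t=2:+1/9216 t=3:−1/25920 t=4:+1/829440 = 7/207360
⇒ 3j(6 4 6; 0 0 0)² = 28/2431, sgn +1
Racah Σ t=0..4: t=0:+1/2903040 t=1:−1/51840 t=2:+1/11520 t=3:−1/20736 t=4:+1/414720 = 1/45360
⇒ 3j(6 4 6; -1 0 1)² = 1024/153153, sgn -1
4πI² = N·(3j₀)²·(3jₘ)² = 4096/34969
I = -1·√(0.117132/4π) = -0.09654581

-0.096546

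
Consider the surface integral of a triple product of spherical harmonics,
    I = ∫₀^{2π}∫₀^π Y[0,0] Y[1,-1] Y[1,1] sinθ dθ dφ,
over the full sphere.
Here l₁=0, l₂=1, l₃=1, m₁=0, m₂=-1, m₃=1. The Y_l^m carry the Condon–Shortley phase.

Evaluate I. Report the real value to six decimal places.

Checks pass: Σm=0; 2 even; l₃=1∈[1,1].
(2·0+1)(2·1+1)(2·1+1) = 9
Δ: 0! 0! 2! / 3! → 1/3
sum: t=0:+1/1 = 1/1
3j²(0 1 1; 0 0 0) = Δ·Π!·Σ² = 1/3  (sign -1)
sum: t=0:+1/2 = 1/2
3j²(0 1 1; 0 -1 1) = Δ·Π!·Σ² = 1/3  (sign +1)
combine: 4πI² = 9·1/3·1/3 = 1/1
take √, sign -1: I = -0.28209479

-0.282095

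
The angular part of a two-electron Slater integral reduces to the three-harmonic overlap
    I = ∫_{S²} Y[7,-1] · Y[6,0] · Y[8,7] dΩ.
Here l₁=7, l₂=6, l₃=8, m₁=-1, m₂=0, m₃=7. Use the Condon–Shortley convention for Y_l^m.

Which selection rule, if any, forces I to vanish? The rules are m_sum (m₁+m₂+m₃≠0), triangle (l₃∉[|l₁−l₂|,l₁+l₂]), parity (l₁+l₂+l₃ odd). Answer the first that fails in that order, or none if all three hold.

Σmᵢ = 6  ✗
l₃∈[|l₁−l₂|,l₁+l₂]=[1,13], have l₃=8
Σlᵢ = 21 ⇒ odd

m_sum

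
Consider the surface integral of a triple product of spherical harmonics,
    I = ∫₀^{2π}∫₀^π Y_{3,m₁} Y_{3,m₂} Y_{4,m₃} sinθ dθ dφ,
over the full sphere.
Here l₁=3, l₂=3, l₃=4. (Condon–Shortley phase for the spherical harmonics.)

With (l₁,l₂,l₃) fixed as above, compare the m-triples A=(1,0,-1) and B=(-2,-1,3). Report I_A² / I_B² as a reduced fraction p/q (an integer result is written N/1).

15/14

Same 3,3,4: normalisation and zero-m 3j drop out of the ratio.
A: Δ: 2! 4! 4! / 11! → 1/34650; sum: t=0:+1/48 t=1:−1/24 t=2:+1/288 = -5/288; 3j²(3 3 4; 1 0 -1) = Δ·Π!·Σ² = 5/462  (sign +1)
B: Δ: 2! 4! 4! / 11! → 1/34650; sum: t=1:−1/144 t=2:+1/288 = -1/288; 3j²(3 3 4; -2 -1 3) = Δ·Π!·Σ² = 1/99  (sign +1)
I_A²/I_B² = (5/462)/(1/99) = 15/14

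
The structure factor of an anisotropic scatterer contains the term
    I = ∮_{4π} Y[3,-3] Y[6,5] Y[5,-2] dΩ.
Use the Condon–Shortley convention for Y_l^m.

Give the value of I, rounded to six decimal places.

m-sum 0 ✓  L=14 even ✓  3≤5≤9 ✓
Π(2lᵢ+1) = 7×13×11 = 1001
triangle coeff Δ(3,6,5) = 1/675675
Σ_t [1,3]: t=1:−1/8640 t=2:+1/2304 t=3:−1/8640 = 7/34560
(3j)²=7/429 [(3 6 5; 0 0 0)], sign=-1
Σ_t [4,4]: t=4:+1/241920 = 1/241920
(3j)²=2/91 [(3 6 5; -3 5 -2)], sign=-1
⇒ 4πI² = 14/39
I = (+1)√(14/39/(4π)) = 0.16901560

0.169016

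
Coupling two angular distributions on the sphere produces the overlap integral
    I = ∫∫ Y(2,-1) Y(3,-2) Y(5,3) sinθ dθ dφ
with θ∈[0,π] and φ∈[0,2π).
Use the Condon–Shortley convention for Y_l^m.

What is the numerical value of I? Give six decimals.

-0.253584

m-sum 0 ✓  L=10 even ✓  1≤5≤5 ✓
Π(2lᵢ+1) = 5×7×11 = 385
triangle coeff Δ(2,3,5) = 1/2310
Σ_t [0,0]: t=0:+1/144 = 1/144
(3j)²=10/231 [(2 3 5; 0 0 0)], sign=-1
Σ_t [0,0]: t=0:+1/720 = 1/720
(3j)²=8/165 [(2 3 5; -1 -2 3)], sign=+1
⇒ 4πI² = 80/99
I = (-1)√(80/99/(4π)) = -0.25358436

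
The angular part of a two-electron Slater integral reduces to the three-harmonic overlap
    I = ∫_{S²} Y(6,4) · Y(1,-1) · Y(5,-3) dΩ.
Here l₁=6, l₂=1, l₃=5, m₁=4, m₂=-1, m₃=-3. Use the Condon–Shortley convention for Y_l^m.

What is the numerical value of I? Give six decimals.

0.274090

Checks pass: Σm=0; 12 even; l₃=5∈[5,7].
(2·6+1)(2·1+1)(2·5+1) = 429
Δ: 2! 10! 0! / 13! → 1/858
sum: t=1:−1/14400 = -1/14400
3j²(6 1 5; 0 0 0) = Δ·Π!·Σ² = 6/143  (sign +1)
sum: t=0:+1/161280 = 1/161280
3j²(6 1 5; 4 -1 -3) = Δ·Π!·Σ² = 15/286  (sign +1)
combine: 4πI² = 429·6/143·15/286 = 135/143
take √, sign +1: I = 0.27409047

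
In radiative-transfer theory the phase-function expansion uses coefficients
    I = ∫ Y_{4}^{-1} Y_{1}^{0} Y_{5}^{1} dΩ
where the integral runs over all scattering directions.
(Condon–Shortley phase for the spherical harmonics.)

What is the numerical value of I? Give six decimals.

-0.240571

m-sum 0 ✓  L=10 even ✓  3≤5≤5 ✓
Π(2lᵢ+1) = 9×3×11 = 297
triangle coeff Δ(4,1,5) = 1/495
Σ_t [0,0]: t=0:+1/576 = 1/576
(3j)²=5/99 [(4 1 5; 0 0 0)], sign=-1
Σ_t [0,0]: t=0:+1/720 = 1/720
(3j)²=8/165 [(4 1 5; -1 0 1)], sign=+1
⇒ 4πI² = 8/11
I = (-1)√(8/11/(4π)) = -0.24057125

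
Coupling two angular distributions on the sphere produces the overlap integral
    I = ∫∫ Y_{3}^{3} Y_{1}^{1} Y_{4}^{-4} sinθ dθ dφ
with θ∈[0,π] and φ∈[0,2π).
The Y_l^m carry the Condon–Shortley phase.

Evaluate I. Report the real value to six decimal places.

Checks pass: Σm=0; 8 even; l₃=4∈[2,4].
(2·3+1)(2·1+1)(2·4+1) = 189
Δ: 0! 6! 2! / 9! → 1/252
sum: t=0:+1/36 = 1/36
3j²(3 1 4; 0 0 0) = Δ·Π!·Σ² = 4/63  (sign +1)
sum: t=0:+1/1440 = 1/1440
3j²(3 1 4; 3 1 -4) = Δ·Π!·Σ² = 1/9  (sign +1)
combine: 4πI² = 189·4/63·1/9 = 4/3
take √, sign +1: I = 0.32573501

0.325735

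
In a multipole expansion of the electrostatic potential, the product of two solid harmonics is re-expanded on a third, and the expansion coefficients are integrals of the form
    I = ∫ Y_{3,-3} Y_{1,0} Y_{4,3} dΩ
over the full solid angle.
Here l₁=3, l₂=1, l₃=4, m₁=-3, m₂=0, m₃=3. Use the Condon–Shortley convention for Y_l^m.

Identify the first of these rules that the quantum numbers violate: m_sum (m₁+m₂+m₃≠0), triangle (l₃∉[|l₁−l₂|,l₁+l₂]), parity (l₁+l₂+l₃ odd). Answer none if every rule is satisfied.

azimuthal sum: -3 + 0 + 3 = 0  ✓
2 ≤ 4 ≤ 4 (triangle on l)  ✓
L = 3 + 1 + 4 = 8 (even)  ✓

none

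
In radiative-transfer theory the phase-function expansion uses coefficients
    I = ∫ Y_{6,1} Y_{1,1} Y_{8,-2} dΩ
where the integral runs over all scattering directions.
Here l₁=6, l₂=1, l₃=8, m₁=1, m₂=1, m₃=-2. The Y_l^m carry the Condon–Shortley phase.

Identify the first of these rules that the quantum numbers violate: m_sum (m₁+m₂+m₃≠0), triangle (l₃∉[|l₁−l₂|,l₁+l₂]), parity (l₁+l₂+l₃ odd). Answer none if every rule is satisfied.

Σmᵢ = 0  ✓
l₃∈[|l₁−l₂|,l₁+l₂]=[5,7], have l₃=8  ✗
Σlᵢ = 15 ⇒ odd

triangle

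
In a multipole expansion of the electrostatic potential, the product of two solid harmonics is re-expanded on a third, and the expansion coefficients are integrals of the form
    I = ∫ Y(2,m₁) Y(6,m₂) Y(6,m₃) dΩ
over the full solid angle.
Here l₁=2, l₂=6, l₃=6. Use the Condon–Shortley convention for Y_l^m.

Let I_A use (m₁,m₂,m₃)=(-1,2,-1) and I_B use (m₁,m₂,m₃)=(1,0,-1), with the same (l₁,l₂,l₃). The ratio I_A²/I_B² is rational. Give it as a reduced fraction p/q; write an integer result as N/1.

60/7

Shared (l₁,l₂,l₃)=(2,6,6): N and (l;000)² cancel in I_A²/I_B².
A: Δ = 2!·2!·10!/15! = 1/90090; Racah Σ t=1..2: t=1:−1/60480 t=2:+1/34560 = 1/80640; ⇒ 3j(2 6 6; -1 2 -1)² = 6/1001, sgn -1
B: Δ = 2!·2!·10!/15! = 1/90090; Racah Σ t=0..1: t=0:+1/34560 t=1:−1/28800 = -1/172800; ⇒ 3j(2 6 6; 1 0 -1)² = 1/1430, sgn +1
I_A²/I_B² = (6/1001)/(1/1430) = 60/7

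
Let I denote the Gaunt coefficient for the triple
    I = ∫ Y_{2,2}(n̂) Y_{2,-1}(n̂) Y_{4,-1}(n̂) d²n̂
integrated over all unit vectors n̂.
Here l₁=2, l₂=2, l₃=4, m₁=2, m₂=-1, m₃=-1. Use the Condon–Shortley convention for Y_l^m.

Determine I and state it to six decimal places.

Rules hold: Σm=0, L=8 even, 0≤4≤4.
N = 5·5·9 = 225
Δ = 0!·4!·4!/9! = 1/630
Racah Σ t=0..0: t=0:+1/16 = 1/16
⇒ 3j(2 2 4; 0 0 0)² = 2/35, sgn +1
Racah Σ t=0..0: t=0:+1/144 = 1/144
⇒ 3j(2 2 4; 2 -1 -1)² = 1/126, sgn -1
4πI² = N·(3j₀)²·(3jₘ)² = 5/49
I = -1·√(0.102041/4π) = -0.09011188

-0.090112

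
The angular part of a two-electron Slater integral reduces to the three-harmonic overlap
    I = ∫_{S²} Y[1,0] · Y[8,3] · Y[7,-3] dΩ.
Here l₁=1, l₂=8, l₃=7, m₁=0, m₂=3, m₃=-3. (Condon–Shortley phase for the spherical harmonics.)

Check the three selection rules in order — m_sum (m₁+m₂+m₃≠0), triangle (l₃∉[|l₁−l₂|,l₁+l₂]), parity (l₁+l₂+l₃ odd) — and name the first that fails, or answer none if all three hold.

m₁+m₂+m₃ = 0 + 3 − 3 = 0  ✓
triangle: |1−8|=7 ≤ l₃=7 ≤ 1+8=9  ✓
parity: l₁+l₂+l₃ = 16 is even  ✓

none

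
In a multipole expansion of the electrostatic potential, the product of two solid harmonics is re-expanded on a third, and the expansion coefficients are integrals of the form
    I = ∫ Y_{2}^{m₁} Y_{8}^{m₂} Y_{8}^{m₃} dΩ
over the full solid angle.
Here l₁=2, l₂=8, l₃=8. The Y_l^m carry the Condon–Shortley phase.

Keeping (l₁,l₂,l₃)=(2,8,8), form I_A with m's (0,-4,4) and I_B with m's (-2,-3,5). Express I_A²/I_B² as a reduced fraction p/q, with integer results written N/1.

8/65

Same 2,8,8: normalisation and zero-m 3j drop out of the ratio.
A: Δ: 2! 2! 14! / 19! → 1/348840; sum: t=0:+1/348364800 t=1:−1/239500800 t=2:+1/3832012800 = -1/958003200; 3j²(2 8 8; 0 -4 4) = Δ·Π!·Σ² = 8/4845  (sign -1)
B: Δ: 2! 2! 14! / 19! → 1/348840; sum: t=2:+1/958003200 = 1/958003200; 3j²(2 8 8; -2 -3 5) = Δ·Π!·Σ² = 13/969  (sign -1)
I_A²/I_B² = (8/4845)/(13/969) = 8/65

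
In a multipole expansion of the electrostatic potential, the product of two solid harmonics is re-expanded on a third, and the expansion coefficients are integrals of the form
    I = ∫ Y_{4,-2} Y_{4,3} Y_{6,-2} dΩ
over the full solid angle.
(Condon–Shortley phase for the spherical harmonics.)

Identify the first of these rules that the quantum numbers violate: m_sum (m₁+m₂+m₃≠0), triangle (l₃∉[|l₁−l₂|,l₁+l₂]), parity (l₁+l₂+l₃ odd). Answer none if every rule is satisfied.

m₁+m₂+m₃ = -2 + 3 − 2 = -1  ✗
triangle: |4−4|=0 ≤ l₃=6 ≤ 4+4=8
parity: l₁+l₂+l₃ = 14 is even

m_sum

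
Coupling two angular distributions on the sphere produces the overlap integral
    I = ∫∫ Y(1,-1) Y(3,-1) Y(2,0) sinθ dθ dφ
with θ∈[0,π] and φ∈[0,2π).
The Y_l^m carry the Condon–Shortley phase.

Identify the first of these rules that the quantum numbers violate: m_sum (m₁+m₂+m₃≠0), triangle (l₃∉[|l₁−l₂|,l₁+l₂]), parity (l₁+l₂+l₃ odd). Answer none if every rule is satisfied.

azimuthal sum: -1 − 1 + 0 = -2  ✗
2 ≤ 2 ≤ 4 (triangle on l)
L = 1 + 3 + 2 = 6 (even)

m_sum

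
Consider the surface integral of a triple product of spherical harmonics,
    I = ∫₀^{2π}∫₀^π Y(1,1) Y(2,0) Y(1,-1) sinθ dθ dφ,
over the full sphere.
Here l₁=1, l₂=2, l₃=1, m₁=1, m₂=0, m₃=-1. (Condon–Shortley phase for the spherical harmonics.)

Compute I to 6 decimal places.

0.126157

Checks pass: Σm=0; 4 even; l₃=1∈[1,3].
(2·1+1)(2·2+1)(2·1+1) = 45
Δ: 2! 0! 2! / 5! → 1/30
sum: t=1:−1/1 = -1/1
3j²(1 2 1; 0 0 0) = Δ·Π!·Σ² = 2/15  (sign +1)
sum: t=0:+1/4 = 1/4
3j²(1 2 1; 1 0 -1) = Δ·Π!·Σ² = 1/30  (sign +1)
combine: 4πI² = 45·2/15·1/30 = 1/5
take √, sign +1: I = 0.12615663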